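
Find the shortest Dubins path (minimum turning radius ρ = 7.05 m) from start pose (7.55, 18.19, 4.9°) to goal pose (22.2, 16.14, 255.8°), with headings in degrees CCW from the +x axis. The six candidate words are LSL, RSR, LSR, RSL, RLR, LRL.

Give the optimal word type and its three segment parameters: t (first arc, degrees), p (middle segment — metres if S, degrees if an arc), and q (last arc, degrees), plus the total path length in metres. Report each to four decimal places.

LRL: t = 88.3548°, p = 238.6404°, q = 41.1855°, L = 45.3031 m

Let ψ = atan2(Δy, Δx) = atan2(-2.05, 14.65) = -7.9658° be the start→goal bearing.
Normalize: d = |goal − start| / ρ = 14.792735/7.05 = 2.098260, α = (θ_start − ψ) mod 360° = 12.8658° = 0.224550 rad, β = (θ_goal − ψ) mod 360° = 263.7658° = 4.603581 rad.
Common terms: sin α = 0.222668, cos α = 0.974894, sin β = -0.994086, cos β = -0.108593, cos(α−β) = -0.327218, d² = 4.402696. Work in radians in the unit-radius frame; every candidate has L = ρ·(t + p + q).
LSL: p² = 2 + d² − 2cos(α−β) + 2d(sin α − sin β) = 12.163265; p = √p² = 3.487587; φ = atan2(cos β − cos α, d + sin α − sin β) = -0.315897 rad; t = (φ − α) mod 2π = 5.742738 rad, q = (β − φ) mod 2π = 4.919479 rad → L = 7.05·(5.742738 + 3.487587 + 4.919479) = 7.05·14.149804 = 99.756116 m
RSR: p² = 2 + d² − 2cos(α−β) + 2d(sin β − sin α) = 1.950998; p = √p² = 1.396781; φ = atan2(cos α − cos β, d − sin α + sin β) = 0.887828 rad; t = (α − φ) mod 2π = 5.619907 rad, q = (φ − β) mod 2π = 2.567432 rad → L = 7.05·(5.619907 + 1.396781 + 2.567432) = 7.05·9.584121 = 67.568053 m
LSR: p² = d² − 2 + 2cos(α−β) + 2d(sin α + sin β) = -1.489013 < 0 → infeasible
RSL: p² = d² − 2 + 2cos(α−β) − 2d(sin α + sin β) = 4.985534; p = √p² = 2.232831; φ = atan2(cos α + cos β, d − sin α − sin β) − atan2(2, p) = -0.437266 rad; t = (α − φ) mod 2π = 0.661816 rad, q = (β − φ) mod 2π = 5.040847 rad → L = 7.05·(0.661816 + 2.232831 + 5.040847) = 7.05·7.935494 = 55.945236 m
RLR: c = (6 − d² + 2cos(α−β) + 2d(sin α − sin β))/8 = 0.756125; p = 2π − arccos c = 5.569761 rad; φ = atan2(cos α − cos β, d − sin α + sin β) = 0.887828 rad; t = (α − φ + p/2) mod 2π = 2.121602 rad, q = (α − β − t + p) mod 2π = 5.352313 rad → L = 7.05·(2.121602 + 5.569761 + 5.352313) = 7.05·13.043676 = 91.957914 m
LRL: c = (6 − d² + 2cos(α−β) − 2d(sin α − sin β))/8 = -0.520408; p = 2π − arccos c = 4.165060 rad; φ = atan2(cos β − cos α, d + sin α − sin β) = -0.315897 rad; t = (φ − α + p/2) mod 2π = 1.542082 rad, q = (β − α − t + p) mod 2π = 0.718823 rad → L = 7.05·(1.542082 + 4.165060 + 0.718823) = 7.05·6.425966 = 45.303060 m
Shortest: LRL with L = 45.303060 m ≈ 45.3031 m
Convert LRL to answer units (arcs ×180/π): t = 1.542082·180/π = 88.3548°, p = 4.165060·180/π = 238.6404°, q = 0.718823·180/π = 41.1855°, L = 45.3031 m.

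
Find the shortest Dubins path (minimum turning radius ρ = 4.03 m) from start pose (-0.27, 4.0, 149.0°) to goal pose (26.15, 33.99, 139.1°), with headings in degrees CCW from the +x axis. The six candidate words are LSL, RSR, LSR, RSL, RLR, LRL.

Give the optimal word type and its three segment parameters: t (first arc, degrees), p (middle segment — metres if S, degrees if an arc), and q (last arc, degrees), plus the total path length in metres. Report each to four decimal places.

Let ψ = atan2(Δy, Δx) = atan2(29.99, 26.42) = 48.6212° be the start→goal bearing.
Normalize: d = |goal − start| / ρ = 39.967693/4.03 = 9.917542, α = (θ_start − ψ) mod 360° = 100.3788° = 1.751940 rad, β = (θ_goal − ψ) mod 360° = 90.4788° = 1.579152 rad.
Common terms: sin α = 0.983638, cos α = -0.180155, sin β = 0.999965, cos β = -0.008356, cos(α−β) = 0.985109, d² = 98.357634. Work in radians in the unit-radius frame; every candidate has L = ρ·(t + p + q).
LSL: p² = 2 + d² − 2cos(α−β) + 2d(sin α − sin β) = 98.063572; p = √p² = 9.902705; φ = atan2(cos β − cos α, d + sin α − sin β) = 0.017350 rad; t = (φ − α) mod 2π = 4.548595 rad, q = (β − φ) mod 2π = 1.561803 rad → L = 4.03·(4.548595 + 9.902705 + 1.561803) = 4.03·16.013103 = 64.532805 m
RSR: p² = 2 + d² − 2cos(α−β) + 2d(sin β − sin α) = 98.711259; p = √p² = 9.935354; φ = atan2(cos α − cos β, d − sin α + sin β) = -0.017293 rad; t = (α − φ) mod 2π = 1.769233 rad, q = (φ − β) mod 2π = 4.686740 rad → L = 4.03·(1.769233 + 9.935354 + 4.686740) = 4.03·16.391327 = 66.057047 m
LSR: p² = d² − 2 + 2cos(α−β) + 2d(sin α + sin β) = 137.672791; p = √p² = 11.733405; φ = atan2(−cos α − cos β, d + sin α + sin β) − atan2(−2, p) = 0.184669 rad; t = (φ − α) mod 2π = 4.715915 rad, q = (φ − β) mod 2π = 4.888702 rad → L = 4.03·(4.715915 + 11.733405 + 4.888702) = 4.03·21.338022 = 85.992227 m
RSL: p² = d² − 2 + 2cos(α−β) − 2d(sin α + sin β) = 58.982914; p = √p² = 7.680033; φ = atan2(cos α + cos β, d − sin α − sin β) − atan2(2, p) = -0.278513 rad; t = (α − φ) mod 2π = 2.030453 rad, q = (β − φ) mod 2π = 1.857665 rad → L = 4.03·(2.030453 + 7.680033 + 1.857665) = 4.03·11.568152 = 46.619651 m
RLR: c = (6 − d² + 2cos(α−β) + 2d(sin α − sin β))/8 = -11.338907, |c| > 1 → infeasible
LRL: c = (6 − d² + 2cos(α−β) − 2d(sin α − sin β))/8 = -11.257947, |c| > 1 → infeasible
Shortest: RSL with L = 46.619651 m ≈ 46.6197 m
Convert RSL to answer units (arcs ×180/π): t = 2.030453·180/π = 116.3364°, p = ρ·p = 4.03·7.680033 = 30.9505 m, q = 1.857665·180/π = 106.4364°, L = 46.6197 m.

RSL: t = 116.3364°, p = 30.9505 m, q = 106.4364°, L = 46.6197 m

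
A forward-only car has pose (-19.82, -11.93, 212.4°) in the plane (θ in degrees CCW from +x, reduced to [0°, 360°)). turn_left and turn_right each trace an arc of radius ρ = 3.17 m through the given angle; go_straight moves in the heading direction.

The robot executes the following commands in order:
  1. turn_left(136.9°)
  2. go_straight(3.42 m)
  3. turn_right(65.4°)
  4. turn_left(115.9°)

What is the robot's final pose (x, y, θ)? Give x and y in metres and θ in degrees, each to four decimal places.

(-7.7545, -22.3837, 39.8000°)

set_pose: (x, y, θ) = (-19.8200, -11.9300, 212.4000°), ρ = 3.17
turn_left(136.9°): centre at ρ to the left, rotate +136.9° → (-18.7100, -17.7214, 349.3000°)
go_straight(3.42): x += 3.42·cos θ, y += 3.42·sin θ → (-15.3495, -18.3564, 349.3000°)
turn_right(65.4°): centre at ρ to the right, rotate −65.4° → (-12.8608, -20.7097, 283.9000°)
turn_left(115.9°): centre at ρ to the left, rotate +115.9° → (-7.7545, -22.3837, 399.8000° ≡ 39.8000°)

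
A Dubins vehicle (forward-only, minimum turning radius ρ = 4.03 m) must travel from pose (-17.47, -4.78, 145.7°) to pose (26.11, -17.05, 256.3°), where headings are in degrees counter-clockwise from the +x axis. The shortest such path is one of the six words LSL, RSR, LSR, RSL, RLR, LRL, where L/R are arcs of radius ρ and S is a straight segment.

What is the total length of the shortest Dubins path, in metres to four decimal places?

57.7011 m

Let ψ = atan2(Δy, Δx) = atan2(-12.27, 43.58) = -15.7246° be the start→goal bearing.
Normalize: d = |goal − start| / ρ = 45.274378/4.03 = 11.234337, α = (θ_start − ψ) mod 360° = 161.4246° = 2.817391 rad, β = (θ_goal − ψ) mod 360° = 272.0246° = 4.747725 rad.
Common terms: sin α = 0.318552, cos α = -0.947905, sin β = -0.999376, cos β = 0.035329, cos(α−β) = -0.351842, d² = 126.210327. Work in radians in the unit-radius frame; every candidate has L = ρ·(t + p + q).
LSL: p² = 2 + d² − 2cos(α−β) + 2d(sin α − sin β) = 158.526097; p = √p² = 12.590715; φ = atan2(cos β − cos α, d + sin α − sin β) = 0.078172 rad; t = (φ − α) mod 2π = 3.543966 rad, q = (β − φ) mod 2π = 4.669554 rad → L = 4.03·(3.543966 + 12.590715 + 4.669554) = 4.03·20.804234 = 83.841064 m
RSR: p² = 2 + d² − 2cos(α−β) + 2d(sin β − sin α) = 99.301924; p = √p² = 9.965035; φ = atan2(cos α − cos β, d − sin α + sin β) = -0.098829 rad; t = (α − φ) mod 2π = 2.916220 rad, q = (φ − β) mod 2π = 1.436631 rad → L = 4.03·(2.916220 + 9.965035 + 1.436631) = 4.03·14.317886 = 57.701082 m
LSR: p² = d² − 2 + 2cos(α−β) + 2d(sin α + sin β) = 108.209435; p = √p² = 10.402376; φ = atan2(−cos α − cos β, d + sin α + sin β) − atan2(−2, p) = 0.276203 rad; t = (φ − α) mod 2π = 3.741997 rad, q = (φ − β) mod 2π = 1.811663 rad → L = 4.03·(3.741997 + 10.402376 + 1.811663) = 4.03·15.956036 = 64.302824 m
RSL: p² = d² − 2 + 2cos(α−β) − 2d(sin α + sin β) = 138.803852; p = √p² = 11.781505; φ = atan2(cos α + cos β, d − sin α − sin β) − atan2(2, p) = -0.244595 rad; t = (α − φ) mod 2π = 3.061986 rad, q = (β − φ) mod 2π = 4.992320 rad → L = 4.03·(3.061986 + 11.781505 + 4.992320) = 4.03·19.835811 = 79.938318 m
RLR: c = (6 − d² + 2cos(α−β) + 2d(sin α − sin β))/8 = -11.412741, |c| > 1 → infeasible
LRL: c = (6 − d² + 2cos(α−β) − 2d(sin α − sin β))/8 = -18.815762, |c| > 1 → infeasible
Shortest: RSR with L = 57.701082 m ≈ 57.7011 m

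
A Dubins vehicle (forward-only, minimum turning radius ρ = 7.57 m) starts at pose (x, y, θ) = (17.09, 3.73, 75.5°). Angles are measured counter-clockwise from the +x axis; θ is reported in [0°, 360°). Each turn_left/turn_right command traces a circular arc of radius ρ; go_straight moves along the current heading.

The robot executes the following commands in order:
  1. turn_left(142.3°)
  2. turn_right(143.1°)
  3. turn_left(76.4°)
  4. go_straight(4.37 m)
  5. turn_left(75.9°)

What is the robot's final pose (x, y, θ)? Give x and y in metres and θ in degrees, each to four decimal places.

set_pose: (x, y, θ) = (17.0900, 3.7300, 75.5000°), ρ = 7.57
turn_left(142.3°): centre at ρ to the left, rotate +142.3° → (5.1214, 11.6069, 217.8000°)
turn_right(143.1°): centre at ρ to the right, rotate −143.1° → (-6.8200, 19.5858, 74.7000°)
turn_left(76.4°): centre at ρ to the left, rotate +76.4° → (-10.4632, 28.2106, 151.1000°)
go_straight(4.37): x += 4.37·cos θ, y += 4.37·sin θ → (-14.2890, 30.3226, 151.1000°)
turn_left(75.9°): centre at ρ to the left, rotate +75.9° → (-23.4838, 28.8580, 227.0000°)

(-23.4838, 28.8580, 227.0000°)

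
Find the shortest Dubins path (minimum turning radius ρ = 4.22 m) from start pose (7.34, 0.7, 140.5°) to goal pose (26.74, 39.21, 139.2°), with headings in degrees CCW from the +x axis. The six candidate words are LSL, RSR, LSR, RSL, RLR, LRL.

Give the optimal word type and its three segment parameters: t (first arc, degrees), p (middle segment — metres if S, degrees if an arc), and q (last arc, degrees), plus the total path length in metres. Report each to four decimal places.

RSL: t = 87.9957°, p = 33.9322 m, q = 86.6957°, L = 46.7987 m

Let ψ = atan2(Δy, Δx) = atan2(38.51, 19.40) = 63.2626° be the start→goal bearing.
Normalize: d = |goal − start| / ρ = 43.120530/4.22 = 10.218135, α = (θ_start − ψ) mod 360° = 77.2374° = 1.348047 rad, β = (θ_goal − ψ) mod 360° = 75.9374° = 1.325357 rad.
Common terms: sin α = 0.975294, cos α = 0.220912, sin β = 0.970031, cos β = 0.242982, cos(α−β) = 0.999743, d² = 104.410284. Work in radians in the unit-radius frame; every candidate has L = ρ·(t + p + q).
LSL: p² = 2 + d² − 2cos(α−β) + 2d(sin α − sin β) = 104.518354; p = √p² = 10.223422; φ = atan2(cos β − cos α, d + sin α − sin β) = 0.002159 rad; t = (φ − α) mod 2π = 4.937298 rad, q = (β − φ) mod 2π = 1.323199 rad → L = 4.22·(4.937298 + 10.223422 + 1.323199) = 4.22·16.483918 = 69.562133 m
RSR: p² = 2 + d² − 2cos(α−β) + 2d(sin β − sin α) = 104.303244; p = √p² = 10.212896; φ = atan2(cos α − cos β, d − sin α + sin β) = -0.002161 rad; t = (α − φ) mod 2π = 1.350208 rad, q = (φ − β) mod 2π = 4.955667 rad → L = 4.22·(1.350208 + 10.212896 + 4.955667) = 4.22·16.518771 = 69.709212 m
LSR: p² = d² − 2 + 2cos(α−β) + 2d(sin α + sin β) = 144.164944; p = √p² = 12.006871; φ = atan2(−cos α − cos β, d + sin α + sin β) − atan2(−2, p) = 0.126936 rad; t = (φ − α) mod 2π = 5.062075 rad, q = (φ − β) mod 2π = 5.084764 rad → L = 4.22·(5.062075 + 12.006871 + 5.084764) = 4.22·22.153709 = 93.488654 m
RSL: p² = d² − 2 + 2cos(α−β) − 2d(sin α + sin β) = 64.654594; p = √p² = 8.040808; φ = atan2(cos α + cos β, d − sin α − sin β) − atan2(2, p) = -0.187768 rad; t = (α − φ) mod 2π = 1.535815 rad, q = (β − φ) mod 2π = 1.513125 rad → L = 4.22·(1.535815 + 8.040808 + 1.513125) = 4.22·11.089748 = 46.798738 m
RLR: c = (6 − d² + 2cos(α−β) + 2d(sin α − sin β))/8 = -12.037905, |c| > 1 → infeasible
LRL: c = (6 − d² + 2cos(α−β) − 2d(sin α − sin β))/8 = -12.064794, |c| > 1 → infeasible
Shortest: RSL with L = 46.798738 m ≈ 46.7987 m
Convert RSL to answer units (arcs ×180/π): t = 1.535815·180/π = 87.9957°, p = ρ·p = 4.22·8.040808 = 33.9322 m, q = 1.513125·180/π = 86.6957°, L = 46.7987 m.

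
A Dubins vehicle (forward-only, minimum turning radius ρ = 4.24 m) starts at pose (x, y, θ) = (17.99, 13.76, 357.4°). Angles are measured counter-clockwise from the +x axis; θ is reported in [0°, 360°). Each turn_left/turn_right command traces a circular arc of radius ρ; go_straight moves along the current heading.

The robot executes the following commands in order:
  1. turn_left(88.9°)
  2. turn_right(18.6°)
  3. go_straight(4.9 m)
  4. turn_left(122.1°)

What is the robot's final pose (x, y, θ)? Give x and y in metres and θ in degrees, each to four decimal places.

(19.9365, 29.3778, 189.8000°)

set_pose: (x, y, θ) = (17.9900, 13.7600, 357.4000°), ρ = 4.24
turn_left(88.9°): centre at ρ to the left, rotate +88.9° → (22.4135, 17.7220, 446.3000° ≡ 86.3000°)
turn_right(18.6°): centre at ρ to the right, rotate −18.6° → (22.7218, 19.0573, 67.7000°)
go_straight(4.9): x += 4.9·cos θ, y += 4.9·sin θ → (24.5811, 23.5908, 67.7000°)
turn_left(122.1°): centre at ρ to the left, rotate +122.1° → (19.9365, 29.3778, 189.8000°)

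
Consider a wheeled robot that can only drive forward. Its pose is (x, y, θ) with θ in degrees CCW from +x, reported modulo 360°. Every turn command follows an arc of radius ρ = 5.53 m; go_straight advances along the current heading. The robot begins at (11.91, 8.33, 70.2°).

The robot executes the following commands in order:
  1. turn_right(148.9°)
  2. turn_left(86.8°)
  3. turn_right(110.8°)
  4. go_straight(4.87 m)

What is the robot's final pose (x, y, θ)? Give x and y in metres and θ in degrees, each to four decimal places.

(33.8411, -8.2923, 257.3000°)

set_pose: (x, y, θ) = (11.9100, 8.3300, 70.2000°), ρ = 5.53
turn_right(148.9°): centre at ρ to the right, rotate −148.9° → (22.5359, 7.5404, -78.7000° ≡ 281.3000°)
turn_left(86.8°): centre at ρ to the left, rotate +86.8° → (28.7379, 3.1491, 368.1000° ≡ 8.1000°)
turn_right(110.8°): centre at ρ to the right, rotate −110.8° → (34.9117, -3.5415, -102.7000° ≡ 257.3000°)
go_straight(4.87): x += 4.87·cos θ, y += 4.87·sin θ → (33.8411, -8.2923, 257.3000°)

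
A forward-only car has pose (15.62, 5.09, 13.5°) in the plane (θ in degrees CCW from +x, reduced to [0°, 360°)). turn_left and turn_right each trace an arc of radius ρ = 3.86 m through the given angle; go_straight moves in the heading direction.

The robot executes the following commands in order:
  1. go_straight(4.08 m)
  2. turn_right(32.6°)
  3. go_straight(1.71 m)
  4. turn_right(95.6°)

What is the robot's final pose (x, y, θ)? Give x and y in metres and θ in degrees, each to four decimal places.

set_pose: (x, y, θ) = (15.6200, 5.0900, 13.5000°), ρ = 3.86
go_straight(4.08): x += 4.08·cos θ, y += 4.08·sin θ → (19.5873, 6.0425, 13.5000°)
turn_right(32.6°): centre at ρ to the right, rotate −32.6° → (21.7514, 5.9366, -19.1000° ≡ 340.9000°)
go_straight(1.71): x += 1.71·cos θ, y += 1.71·sin θ → (23.3673, 5.3771, 340.9000°)
turn_right(95.6°): centre at ρ to the right, rotate −95.6° → (25.6111, 0.1166, 245.3000°)

(25.6111, 0.1166, 245.3000°)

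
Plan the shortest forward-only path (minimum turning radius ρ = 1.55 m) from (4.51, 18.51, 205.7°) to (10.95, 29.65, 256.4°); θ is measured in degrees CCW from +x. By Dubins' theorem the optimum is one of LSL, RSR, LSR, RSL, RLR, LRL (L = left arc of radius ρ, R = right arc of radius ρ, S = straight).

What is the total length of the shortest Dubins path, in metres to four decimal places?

Let ψ = atan2(Δy, Δx) = atan2(11.14, 6.44) = 59.9679° be the start→goal bearing.
Normalize: d = |goal − start| / ρ = 12.867525/1.55 = 8.301629, α = (θ_start − ψ) mod 360° = 145.7321° = 2.543505 rad, β = (θ_goal − ψ) mod 360° = 196.4321° = 3.428386 rad.
Common terms: sin α = 0.563063, cos α = -0.826414, sin β = -0.282878, cos β = -0.959156, cos(α−β) = 0.633381, d² = 68.917045. Work in radians in the unit-radius frame; every candidate has L = ρ·(t + p + q).
LSL: p² = 2 + d² − 2cos(α−β) + 2d(sin α − sin β) = 83.695676; p = √p² = 9.148534; φ = atan2(cos β − cos α, d + sin α − sin β) = -0.014510 rad; t = (φ − α) mod 2π = 3.725171 rad, q = (β − φ) mod 2π = 3.442897 rad → L = 1.55·(3.725171 + 9.148534 + 3.442897) = 1.55·16.316601 = 25.290732 m
RSR: p² = 2 + d² − 2cos(α−β) + 2d(sin β − sin α) = 55.604890; p = √p² = 7.456869; φ = atan2(cos α − cos β, d − sin α + sin β) = 0.017802 rad; t = (α − φ) mod 2π = 2.525702 rad, q = (φ − β) mod 2π = 2.872601 rad → L = 1.55·(2.525702 + 7.456869 + 2.872601) = 1.55·12.855172 = 19.925517 m
LSR: p² = d² − 2 + 2cos(α−β) + 2d(sin α + sin β) = 72.835791; p = √p² = 8.534389; φ = atan2(−cos α − cos β, d + sin α + sin β) − atan2(−2, p) = 0.435330 rad; t = (φ − α) mod 2π = 4.175010 rad, q = (φ − β) mod 2π = 3.290129 rad → L = 1.55·(4.175010 + 8.534389 + 3.290129) = 1.55·15.999528 = 24.799268 m
RSL: p² = d² − 2 + 2cos(α−β) − 2d(sin α + sin β) = 63.531822; p = √p² = 7.970685; φ = atan2(cos α + cos β, d − sin α − sin β) − atan2(2, p) = -0.464872 rad; t = (α − φ) mod 2π = 3.008377 rad, q = (β − φ) mod 2π = 3.893259 rad → L = 1.55·(3.008377 + 7.970685 + 3.893259) = 1.55·14.872321 = 23.052097 m
RLR: c = (6 − d² + 2cos(α−β) + 2d(sin α − sin β))/8 = -5.950611, |c| > 1 → infeasible
LRL: c = (6 − d² + 2cos(α−β) − 2d(sin α − sin β))/8 = -9.461959, |c| > 1 → infeasible
Shortest: RSR with L = 19.925517 m ≈ 19.9255 m

19.9255 m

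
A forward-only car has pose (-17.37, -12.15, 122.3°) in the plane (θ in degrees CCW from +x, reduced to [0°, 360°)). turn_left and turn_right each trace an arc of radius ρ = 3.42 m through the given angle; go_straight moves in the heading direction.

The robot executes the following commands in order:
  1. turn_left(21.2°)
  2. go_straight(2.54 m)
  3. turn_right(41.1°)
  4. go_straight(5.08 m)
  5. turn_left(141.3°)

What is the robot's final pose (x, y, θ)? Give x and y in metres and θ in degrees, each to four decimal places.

set_pose: (x, y, θ) = (-17.3700, -12.1500, 122.3000°), ρ = 3.42
turn_left(21.2°): centre at ρ to the left, rotate +21.2° → (-18.2265, -11.2283, 143.5000°)
go_straight(2.54): x += 2.54·cos θ, y += 2.54·sin θ → (-20.2683, -9.7174, 143.5000°)
turn_right(41.1°): centre at ρ to the right, rotate −41.1° → (-21.5742, -7.7026, 102.4000°)
go_straight(5.08): x += 5.08·cos θ, y += 5.08·sin θ → (-22.6651, -2.7412, 102.4000°)
turn_left(141.3°): centre at ρ to the left, rotate +141.3° → (-29.0713, -1.9602, 243.7000°)

(-29.0713, -1.9602, 243.7000°)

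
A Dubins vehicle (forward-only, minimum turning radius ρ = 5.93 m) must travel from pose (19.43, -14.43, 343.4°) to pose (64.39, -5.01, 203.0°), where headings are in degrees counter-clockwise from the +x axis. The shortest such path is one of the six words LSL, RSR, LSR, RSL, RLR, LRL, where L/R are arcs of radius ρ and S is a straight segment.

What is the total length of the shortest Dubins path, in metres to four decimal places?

64.2430 m

Let ψ = atan2(Δy, Δx) = atan2(9.42, 44.96) = 11.8334° be the start→goal bearing.
Normalize: d = |goal − start| / ρ = 45.936238/5.93 = 7.746415, α = (θ_start − ψ) mod 360° = 331.5666° = 5.786929 rad, β = (θ_goal − ψ) mod 360° = 191.1666° = 3.336486 rad.
Common terms: sin α = -0.476137, cos α = 0.879371, sin β = -0.193662, cos β = -0.981068, cos(α−β) = -0.770513, d² = 60.006939. Work in radians in the unit-radius frame; every candidate has L = ρ·(t + p + q).
LSL: p² = 2 + d² − 2cos(α−β) + 2d(sin α − sin β) = 59.171631; p = √p² = 7.692310; φ = atan2(cos β − cos α, d + sin α − sin β) = -0.244279 rad; t = (φ − α) mod 2π = 0.251977 rad, q = (β − φ) mod 2π = 3.580766 rad → L = 5.93·(0.251977 + 7.692310 + 3.580766) = 5.93·11.525053 = 68.343564 m
RSR: p² = 2 + d² − 2cos(α−β) + 2d(sin β − sin α) = 67.924300; p = √p² = 8.241620; φ = atan2(cos α − cos β, d − sin α + sin β) = 0.227700 rad; t = (α − φ) mod 2π = 5.559229 rad, q = (φ − β) mod 2π = 3.174399 rad → L = 5.93·(5.559229 + 8.241620 + 3.174399) = 5.93·16.975248 = 100.663218 m
LSR: p² = d² − 2 + 2cos(α−β) + 2d(sin α + sin β) = 46.088825; p = √p² = 6.788875; φ = atan2(−cos α − cos β, d + sin α + sin β) − atan2(−2, p) = 0.300865 rad; t = (φ − α) mod 2π = 0.797122 rad, q = (φ − β) mod 2π = 3.247564 rad → L = 5.93·(0.797122 + 6.788875 + 3.247564) = 5.93·10.833560 = 64.243013 m
RSL: p² = d² − 2 + 2cos(α−β) − 2d(sin α + sin β) = 66.842999; p = √p² = 8.175757; φ = atan2(cos α + cos β, d − sin α − sin β) − atan2(2, p) = -0.251997 rad; t = (α − φ) mod 2π = 6.038926 rad, q = (β − φ) mod 2π = 3.588483 rad → L = 5.93·(6.038926 + 8.175757 + 3.588483) = 5.93·17.803166 = 105.572773 m
RLR: c = (6 − d² + 2cos(α−β) + 2d(sin α − sin β))/8 = -7.490537, |c| > 1 → infeasible
LRL: c = (6 − d² + 2cos(α−β) − 2d(sin α − sin β))/8 = -6.396454, |c| > 1 → infeasible
Shortest: LSR with L = 64.243013 m ≈ 64.2430 m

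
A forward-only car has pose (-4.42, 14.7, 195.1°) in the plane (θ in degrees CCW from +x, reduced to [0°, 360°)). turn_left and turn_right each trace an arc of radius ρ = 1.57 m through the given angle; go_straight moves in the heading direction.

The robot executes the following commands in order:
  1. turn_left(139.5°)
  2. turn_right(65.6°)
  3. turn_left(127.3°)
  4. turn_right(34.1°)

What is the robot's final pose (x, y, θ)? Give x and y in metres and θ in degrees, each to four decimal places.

(-0.4197, 9.3312, 2.2000°)

set_pose: (x, y, θ) = (-4.4200, 14.7000, 195.1000°), ρ = 1.57
turn_left(139.5°): centre at ρ to the left, rotate +139.5° → (-4.6844, 11.7660, 334.6000°)
turn_right(65.6°): centre at ρ to the right, rotate −65.6° → (-3.7881, 10.3203, 269.0000°)
turn_left(127.3°): centre at ρ to the left, rotate +127.3° → (-1.2889, 9.0276, 396.3000° ≡ 36.3000°)
turn_right(34.1°): centre at ρ to the right, rotate −34.1° → (-0.4197, 9.3312, 2.2000°)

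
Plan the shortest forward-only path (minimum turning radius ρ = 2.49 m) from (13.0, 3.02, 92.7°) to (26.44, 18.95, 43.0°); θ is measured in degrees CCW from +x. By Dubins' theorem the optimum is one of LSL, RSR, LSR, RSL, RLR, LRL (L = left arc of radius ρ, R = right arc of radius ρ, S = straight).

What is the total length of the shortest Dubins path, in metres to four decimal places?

Let ψ = atan2(Δy, Δx) = atan2(15.93, 13.44) = 49.8460° be the start→goal bearing.
Normalize: d = |goal − start| / ρ = 20.842229/2.49 = 8.370373, α = (θ_start − ψ) mod 360° = 42.8540° = 0.747944 rad, β = (θ_goal − ψ) mod 360° = 353.1540° = 6.163701 rad.
Common terms: sin α = 0.680133, cos α = 0.733089, sin β = -0.119201, cos β = 0.992870, cos(α−β) = 0.646790, d² = 70.063144. Work in radians in the unit-radius frame; every candidate has L = ρ·(t + p + q).
LSL: p² = 2 + d² − 2cos(α−β) + 2d(sin α − sin β) = 84.151004; p = √p² = 9.173386; φ = atan2(cos β − cos α, d + sin α − sin β) = 0.028323 rad; t = (φ − α) mod 2π = 5.563564 rad, q = (β − φ) mod 2π = 6.135378 rad → L = 2.49·(5.563564 + 9.173386 + 6.135378) = 2.49·20.872328 = 51.972096 m
RSR: p² = 2 + d² − 2cos(α−β) + 2d(sin β − sin α) = 57.388125; p = √p² = 7.575495; φ = atan2(cos α − cos β, d − sin α + sin β) = -0.034299 rad; t = (α − φ) mod 2π = 0.782243 rad, q = (φ − β) mod 2π = 0.085186 rad → L = 2.49·(0.782243 + 7.575495 + 0.085186) = 2.49·8.442924 = 21.022880 m
LSR: p² = d² − 2 + 2cos(α−β) + 2d(sin α + sin β) = 78.747149; p = √p² = 8.873959; φ = atan2(−cos α − cos β, d + sin α + sin β) − atan2(−2, p) = 0.030780 rad; t = (φ − α) mod 2π = 5.566021 rad, q = (φ − β) mod 2π = 0.150264 rad → L = 2.49·(5.566021 + 8.873959 + 0.150264) = 2.49·14.590244 = 36.329708 m
RSL: p² = d² − 2 + 2cos(α−β) − 2d(sin α + sin β) = 59.966299; p = √p² = 7.743791; φ = atan2(cos α + cos β, d − sin α − sin β) − atan2(2, p) = -0.035235 rad; t = (α − φ) mod 2π = 0.783179 rad, q = (β − φ) mod 2π = 6.198936 rad → L = 2.49·(0.783179 + 7.743791 + 6.198936) = 2.49·14.725906 = 36.667507 m
RLR: c = (6 − d² + 2cos(α−β) + 2d(sin α − sin β))/8 = -6.173516, |c| > 1 → infeasible
LRL: c = (6 − d² + 2cos(α−β) − 2d(sin α − sin β))/8 = -9.518876, |c| > 1 → infeasible
Shortest: RSR with L = 21.022880 m ≈ 21.0229 m

21.0229 m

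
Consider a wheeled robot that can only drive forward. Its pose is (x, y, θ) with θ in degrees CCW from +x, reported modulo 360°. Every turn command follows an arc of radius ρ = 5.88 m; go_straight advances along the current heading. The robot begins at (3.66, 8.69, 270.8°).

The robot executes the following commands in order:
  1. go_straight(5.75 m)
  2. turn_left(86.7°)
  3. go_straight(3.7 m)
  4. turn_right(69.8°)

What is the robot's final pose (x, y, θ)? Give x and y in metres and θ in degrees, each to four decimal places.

(18.4049, -7.0998, 287.7000°)

set_pose: (x, y, θ) = (3.6600, 8.6900, 270.8000°), ρ = 5.88
go_straight(5.75): x += 5.75·cos θ, y += 5.75·sin θ → (3.7403, 2.9406, 270.8000°)
turn_left(86.7°): centre at ρ to the left, rotate +86.7° → (9.3632, -2.8517, 357.5000°)
go_straight(3.7): x += 3.7·cos θ, y += 3.7·sin θ → (13.0597, -3.0131, 357.5000°)
turn_right(69.8°): centre at ρ to the right, rotate −69.8° → (18.4049, -7.0998, 287.7000°)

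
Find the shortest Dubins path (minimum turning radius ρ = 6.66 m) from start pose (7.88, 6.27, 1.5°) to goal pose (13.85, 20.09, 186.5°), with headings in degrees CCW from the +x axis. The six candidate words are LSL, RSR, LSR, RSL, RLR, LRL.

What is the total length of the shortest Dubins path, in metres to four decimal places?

28.4240 m

Let ψ = atan2(Δy, Δx) = atan2(13.82, 5.97) = 66.6365° be the start→goal bearing.
Normalize: d = |goal − start| / ρ = 15.054345/6.66 = 2.260412, α = (θ_start − ψ) mod 360° = 294.8635° = 5.146339 rad, β = (θ_goal − ψ) mod 360° = 119.8635° = 2.092013 rad.
Common terms: sin α = -0.907312, cos α = 0.420458, sin β = 0.867214, cos β = -0.497935, cos(α−β) = -0.996195, d² = 5.109463. Work in radians in the unit-radius frame; every candidate has L = ρ·(t + p + q).
LSL: p² = 2 + d² − 2cos(α−β) + 2d(sin α − sin β) = 1.079532; p = √p² = 1.039005; φ = atan2(cos β − cos α, d + sin α − sin β) = -1.084171 rad; t = (φ − α) mod 2π = 0.052675 rad, q = (β − φ) mod 2π = 3.176184 rad → L = 6.66·(0.052675 + 1.039005 + 3.176184) = 6.66·4.267864 = 28.423976 m
RSR: p² = 2 + d² − 2cos(α−β) + 2d(sin β − sin α) = 17.124173; p = √p² = 4.138136; φ = atan2(cos α − cos β, d − sin α + sin β) = 0.223798 rad; t = (α − φ) mod 2π = 4.922541 rad, q = (φ − β) mod 2π = 4.414970 rad → L = 6.66·(4.922541 + 4.138136 + 4.414970) = 6.66·13.475648 = 89.747815 m
LSR: p² = d² − 2 + 2cos(α−β) + 2d(sin α + sin β) = 0.935798; p = √p² = 0.967367; φ = atan2(−cos α − cos β, d + sin α + sin β) − atan2(−2, p) = 1.155168 rad; t = (φ − α) mod 2π = 2.292014 rad, q = (φ − β) mod 2π = 5.346340 rad → L = 6.66·(2.292014 + 0.967367 + 5.346340) = 6.66·8.605721 = 57.314101 m
RSL: p² = d² − 2 + 2cos(α−β) − 2d(sin α + sin β) = 1.298349; p = √p² = 1.139451; φ = atan2(cos α + cos β, d − sin α − sin β) − atan2(2, p) = -1.086601 rad; t = (α − φ) mod 2π = 6.232940 rad, q = (β − φ) mod 2π = 3.178613 rad → L = 6.66·(6.232940 + 1.139451 + 3.178613) = 6.66·10.551004 = 70.269689 m
RLR: c = (6 − d² + 2cos(α−β) + 2d(sin α − sin β))/8 = -1.140522, |c| > 1 → infeasible
LRL: c = (6 − d² + 2cos(α−β) − 2d(sin α − sin β))/8 = 0.865059; p = 2π − arccos c = 5.757656 rad; φ = atan2(cos β − cos α, d + sin α − sin β) = -1.084171 rad; t = (φ − α + p/2) mod 2π = 2.931503 rad, q = (β − α − t + p) mod 2π = 6.055012 rad → L = 6.66·(2.931503 + 5.757656 + 6.055012) = 6.66·14.744171 = 98.196180 m
Shortest: LSL with L = 28.423976 m ≈ 28.4240 m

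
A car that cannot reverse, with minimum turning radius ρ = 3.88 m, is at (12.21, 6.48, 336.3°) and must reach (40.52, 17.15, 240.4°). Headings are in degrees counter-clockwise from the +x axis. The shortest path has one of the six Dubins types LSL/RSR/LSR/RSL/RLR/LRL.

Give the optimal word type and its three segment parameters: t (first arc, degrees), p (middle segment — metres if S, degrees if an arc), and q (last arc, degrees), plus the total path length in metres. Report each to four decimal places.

LSR: t = 62.8659°, p = 23.8299 m, q = 158.7659°, L = 38.8386 m

Let ψ = atan2(Δy, Δx) = atan2(10.67, 28.31) = 20.6514° be the start→goal bearing.
Normalize: d = |goal − start| / ρ = 30.254008/3.88 = 7.797425, α = (θ_start − ψ) mod 360° = 315.6486° = 5.509108 rad, β = (θ_goal − ψ) mod 360° = 219.7486° = 3.835337 rad.
Common terms: sin α = -0.699057, cos α = 0.715066, sin β = -0.639421, cos β = -0.768857, cos(α−β) = -0.102793, d² = 60.799833. Work in radians in the unit-radius frame; every candidate has L = ρ·(t + p + q).
LSL: p² = 2 + d² − 2cos(α−β) + 2d(sin α − sin β) = 62.075408; p = √p² = 7.878795; φ = atan2(cos β − cos α, d + sin α − sin β) = -0.189476 rad; t = (φ − α) mod 2π = 0.584602 rad, q = (β − φ) mod 2π = 4.024813 rad → L = 3.88·(0.584602 + 7.878795 + 4.024813) = 3.88·12.488209 = 48.454252 m
RSR: p² = 2 + d² − 2cos(α−β) + 2d(sin β − sin α) = 63.935428; p = √p² = 7.995963; φ = atan2(cos α − cos β, d − sin α + sin β) = 0.186666 rad; t = (α − φ) mod 2π = 5.322442 rad, q = (φ − β) mod 2π = 2.634514 rad → L = 3.88·(5.322442 + 7.995963 + 2.634514) = 3.88·15.952919 = 61.897327 m
LSR: p² = d² − 2 + 2cos(α−β) + 2d(sin α + sin β) = 37.720895; p = √p² = 6.141734; φ = atan2(−cos α − cos β, d + sin α + sin β) − atan2(−2, p) = 0.323139 rad; t = (φ − α) mod 2π = 1.097217 rad, q = (φ − β) mod 2π = 2.770987 rad → L = 3.88·(1.097217 + 6.141734 + 2.770987) = 3.88·10.009938 = 38.838559 m
RSL: p² = d² − 2 + 2cos(α−β) − 2d(sin α + sin β) = 79.467600; p = √p² = 8.914460; φ = atan2(cos α + cos β, d − sin α − sin β) − atan2(2, p) = -0.226588 rad; t = (α − φ) mod 2π = 5.735696 rad, q = (β − φ) mod 2π = 4.061925 rad → L = 3.88·(5.735696 + 8.914460 + 4.061925) = 3.88·18.712081 = 72.602875 m
RLR: c = (6 − d² + 2cos(α−β) + 2d(sin α − sin β))/8 = -6.991928, |c| > 1 → infeasible
LRL: c = (6 − d² + 2cos(α−β) − 2d(sin α − sin β))/8 = -6.759426, |c| > 1 → infeasible
Shortest: LSR with L = 38.838559 m ≈ 38.8386 m
Convert LSR to answer units (arcs ×180/π): t = 1.097217·180/π = 62.8659°, p = ρ·p = 3.88·6.141734 = 23.8299 m, q = 2.770987·180/π = 158.7659°, L = 38.8386 m.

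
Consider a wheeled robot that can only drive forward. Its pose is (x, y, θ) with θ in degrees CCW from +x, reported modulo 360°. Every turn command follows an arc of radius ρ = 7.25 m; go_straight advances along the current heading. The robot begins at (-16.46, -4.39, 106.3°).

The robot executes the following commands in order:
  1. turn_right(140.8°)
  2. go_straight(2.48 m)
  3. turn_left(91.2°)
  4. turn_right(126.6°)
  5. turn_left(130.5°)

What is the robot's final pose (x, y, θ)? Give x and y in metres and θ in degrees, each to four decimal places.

set_pose: (x, y, θ) = (-16.4600, -4.3900, 106.3000°), ρ = 7.25
turn_right(140.8°): centre at ρ to the right, rotate −140.8° → (-5.3950, 3.6197, -34.5000° ≡ 325.5000°)
go_straight(2.48): x += 2.48·cos θ, y += 2.48·sin θ → (-3.3511, 2.2151, 325.5000°)
turn_left(91.2°): centre at ρ to the left, rotate +91.2° → (6.8149, 4.2096, 416.7000° ≡ 56.7000°)
turn_right(126.6°): centre at ρ to the right, rotate −126.6° → (19.6830, 2.7207, -69.9000° ≡ 290.1000°)
turn_left(130.5°): centre at ρ to the left, rotate +130.5° → (32.8077, 1.6532, 420.6000° ≡ 60.6000°)

(32.8077, 1.6532, 60.6000°)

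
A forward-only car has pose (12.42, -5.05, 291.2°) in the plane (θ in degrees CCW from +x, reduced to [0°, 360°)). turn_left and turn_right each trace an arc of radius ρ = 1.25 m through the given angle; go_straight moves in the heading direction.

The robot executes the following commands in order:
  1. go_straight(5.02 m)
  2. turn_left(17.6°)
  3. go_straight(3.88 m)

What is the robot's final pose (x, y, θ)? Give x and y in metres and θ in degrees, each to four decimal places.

set_pose: (x, y, θ) = (12.4200, -5.0500, 291.2000°), ρ = 1.25
go_straight(5.02): x += 5.02·cos θ, y += 5.02·sin θ → (14.2354, -9.7303, 291.2000°)
turn_left(17.6°): centre at ρ to the left, rotate +17.6° → (14.4266, -10.0615, 308.8000°)
go_straight(3.88): x += 3.88·cos θ, y += 3.88·sin θ → (16.8578, -13.0853, 308.8000°)

(16.8578, -13.0853, 308.8000°)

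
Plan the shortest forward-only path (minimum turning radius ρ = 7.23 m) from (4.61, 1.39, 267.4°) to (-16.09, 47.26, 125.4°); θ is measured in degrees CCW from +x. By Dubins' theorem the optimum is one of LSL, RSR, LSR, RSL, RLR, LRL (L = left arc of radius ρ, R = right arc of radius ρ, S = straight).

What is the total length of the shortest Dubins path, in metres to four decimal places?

Let ψ = atan2(Δy, Δx) = atan2(45.87, -20.70) = 114.2885° be the start→goal bearing.
Normalize: d = |goal − start| / ρ = 50.324417/7.23 = 6.960500, α = (θ_start − ψ) mod 360° = 153.1115° = 2.672300 rad, β = (θ_goal − ψ) mod 360° = 11.1115° = 0.193933 rad.
Common terms: sin α = 0.452255, cos α = -0.891888, sin β = 0.192719, cos β = 0.981254, cos(α−β) = -0.788011, d² = 48.448563. Work in radians in the unit-radius frame; every candidate has L = ρ·(t + p + q).
LSL: p² = 2 + d² − 2cos(α−β) + 2d(sin α − sin β) = 55.637589; p = √p² = 7.459061; φ = atan2(cos β − cos α, d + sin α − sin β) = 0.253840 rad; t = (φ − α) mod 2π = 3.864726 rad, q = (β − φ) mod 2π = 6.223278 rad → L = 7.23·(3.864726 + 7.459061 + 6.223278) = 7.23·17.547064 = 126.865272 m
RSR: p² = 2 + d² − 2cos(α−β) + 2d(sin β − sin α) = 48.411581; p = √p² = 6.957843; φ = atan2(cos α − cos β, d − sin α + sin β) = -0.272576 rad; t = (α − φ) mod 2π = 2.944876 rad, q = (φ − β) mod 2π = 5.816677 rad → L = 7.23·(2.944876 + 6.957843 + 5.816677) = 7.23·15.719396 = 113.651233 m
LSR: p² = d² − 2 + 2cos(α−β) + 2d(sin α + sin β) = 53.851234; p = √p² = 7.338340; φ = atan2(−cos α − cos β, d + sin α + sin β) − atan2(−2, p) = 0.254329 rad; t = (φ − α) mod 2π = 3.865214 rad, q = (φ − β) mod 2π = 0.060397 rad → L = 7.23·(3.865214 + 7.338340 + 0.060397) = 7.23·11.263951 = 81.438367 m
RSL: p² = d² − 2 + 2cos(α−β) − 2d(sin α + sin β) = 35.893849; p = √p² = 5.991148; φ = atan2(cos α + cos β, d − sin α − sin β) − atan2(2, p) = -0.308045 rad; t = (α − φ) mod 2π = 2.980345 rad, q = (β − φ) mod 2π = 0.501977 rad → L = 7.23·(2.980345 + 5.991148 + 0.501977) = 7.23·9.473469 = 68.493184 m
RLR: c = (6 − d² + 2cos(α−β) + 2d(sin α − sin β))/8 = -5.051448, |c| > 1 → infeasible
LRL: c = (6 − d² + 2cos(α−β) − 2d(sin α − sin β))/8 = -5.954699, |c| > 1 → infeasible
Shortest: RSL with L = 68.493184 m ≈ 68.4932 m

68.4932 m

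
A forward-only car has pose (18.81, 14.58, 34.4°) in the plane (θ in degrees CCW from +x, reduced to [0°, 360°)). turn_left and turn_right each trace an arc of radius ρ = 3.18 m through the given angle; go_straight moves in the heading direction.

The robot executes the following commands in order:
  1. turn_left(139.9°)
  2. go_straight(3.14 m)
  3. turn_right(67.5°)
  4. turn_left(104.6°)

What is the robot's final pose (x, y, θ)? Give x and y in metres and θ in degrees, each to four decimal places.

(6.7752, 24.7203, 211.4000°)

set_pose: (x, y, θ) = (18.8100, 14.5800, 34.4000°), ρ = 3.18
turn_left(139.9°): centre at ρ to the left, rotate +139.9° → (17.3292, 20.3681, 174.3000°)
go_straight(3.14): x += 3.14·cos θ, y += 3.14·sin θ → (14.2048, 20.6800, 174.3000°)
turn_right(67.5°): centre at ρ to the right, rotate −67.5° → (11.4763, 22.9252, 106.8000°)
turn_left(104.6°): centre at ρ to the left, rotate +104.6° → (6.7752, 24.7203, 211.4000°)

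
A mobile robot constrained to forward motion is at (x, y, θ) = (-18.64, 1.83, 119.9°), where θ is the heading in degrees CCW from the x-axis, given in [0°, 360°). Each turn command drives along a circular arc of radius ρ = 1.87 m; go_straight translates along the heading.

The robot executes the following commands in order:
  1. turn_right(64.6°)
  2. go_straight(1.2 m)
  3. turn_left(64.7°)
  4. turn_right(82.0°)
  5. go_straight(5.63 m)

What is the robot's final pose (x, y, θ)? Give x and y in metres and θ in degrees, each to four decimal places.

(-12.8864, 12.6876, 38.0000°)

set_pose: (x, y, θ) = (-18.6400, 1.8300, 119.9000°), ρ = 1.87
turn_right(64.6°): centre at ρ to the right, rotate −64.6° → (-18.5563, 3.8267, 55.3000°)
go_straight(1.2): x += 1.2·cos θ, y += 1.2·sin θ → (-17.8732, 4.8133, 55.3000°)
turn_left(64.7°): centre at ρ to the left, rotate +64.7° → (-17.7911, 6.8129, 120.0000°)
turn_right(82.0°): centre at ρ to the right, rotate −82.0° → (-17.3229, 9.2214, 38.0000°)
go_straight(5.63): x += 5.63·cos θ, y += 5.63·sin θ → (-12.8864, 12.6876, 38.0000°)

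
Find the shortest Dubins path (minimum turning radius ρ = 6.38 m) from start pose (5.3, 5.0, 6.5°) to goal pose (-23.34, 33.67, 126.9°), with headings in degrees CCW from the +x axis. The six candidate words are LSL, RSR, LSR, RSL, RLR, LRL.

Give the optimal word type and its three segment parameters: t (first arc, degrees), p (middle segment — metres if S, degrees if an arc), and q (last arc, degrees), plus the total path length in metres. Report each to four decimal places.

LSR: t = 146.1587°, p = 32.2828 m, q = 25.7587°, L = 51.4261 m

Let ψ = atan2(Δy, Δx) = atan2(28.67, -28.64) = 134.9700° be the start→goal bearing.
Normalize: d = |goal − start| / ρ = 40.524295/6.38 = 6.351770, α = (θ_start − ψ) mod 360° = 231.5300° = 4.040961 rad, β = (θ_goal − ψ) mod 360° = 351.9300° = 6.142337 rad.
Common terms: sin α = -0.782934, cos α = -0.622105, sin β = -0.140383, cos β = 0.990097, cos(α−β) = -0.506034, d² = 40.344987. Work in radians in the unit-radius frame; every candidate has L = ρ·(t + p + q).
LSL: p² = 2 + d² − 2cos(α−β) + 2d(sin α − sin β) = 35.194383; p = √p² = 5.932485; φ = atan2(cos β − cos α, d + sin α − sin β) = 0.275220 rad; t = (φ − α) mod 2π = 2.517444 rad, q = (β − φ) mod 2π = 5.867117 rad → L = 6.38·(2.517444 + 5.932485 + 5.867117) = 6.38·14.317047 = 91.342760 m
RSR: p² = 2 + d² − 2cos(α−β) + 2d(sin β − sin α) = 51.519727; p = √p² = 7.177724; φ = atan2(cos α − cos β, d − sin α + sin β) = -0.226545 rad; t = (α − φ) mod 2π = 4.267505 rad, q = (φ − β) mod 2π = 6.197489 rad → L = 6.38·(4.267505 + 7.177724 + 6.197489) = 6.38·17.642719 = 112.560544 m
LSR: p² = d² − 2 + 2cos(α−β) + 2d(sin α + sin β) = 25.603526; p = √p² = 5.059993; φ = atan2(−cos α − cos β, d + sin α + sin β) − atan2(−2, p) = 0.308725 rad; t = (φ − α) mod 2π = 2.550950 rad, q = (φ − β) mod 2π = 0.449574 rad → L = 6.38·(2.550950 + 5.059993 + 0.449574) = 6.38·8.060516 = 51.426093 m
RSL: p² = d² − 2 + 2cos(α−β) − 2d(sin α + sin β) = 49.062313; p = √p² = 7.004450; φ = atan2(cos α + cos β, d − sin α − sin β) − atan2(2, p) = -0.227592 rad; t = (α − φ) mod 2π = 4.268553 rad, q = (β − φ) mod 2π = 0.086744 rad → L = 6.38·(4.268553 + 7.004450 + 0.086744) = 6.38·11.359747 = 72.475185 m
RLR: c = (6 − d² + 2cos(α−β) + 2d(sin α − sin β))/8 = -5.439966, |c| > 1 → infeasible
LRL: c = (6 − d² + 2cos(α−β) − 2d(sin α − sin β))/8 = -3.399298, |c| > 1 → infeasible
Shortest: LSR with L = 51.426093 m ≈ 51.4261 m
Convert LSR to answer units (arcs ×180/π): t = 2.550950·180/π = 146.1587°, p = ρ·p = 6.38·5.059993 = 32.2828 m, q = 0.449574·180/π = 25.7587°, L = 51.4261 m.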